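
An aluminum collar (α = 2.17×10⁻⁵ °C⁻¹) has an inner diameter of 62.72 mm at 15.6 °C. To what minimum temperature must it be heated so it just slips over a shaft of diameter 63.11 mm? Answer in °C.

Required Δd = 63.11 − 62.72 = 0.39 mm
Δd = αd₀ΔT ⇒ ΔT = Δd/(αd₀) = 0.39 / (2.17×10⁻⁵ × 62.72) = 286.55 K
T_min = 15.6 + 286.55 = 302.15 °C

T = 302 °C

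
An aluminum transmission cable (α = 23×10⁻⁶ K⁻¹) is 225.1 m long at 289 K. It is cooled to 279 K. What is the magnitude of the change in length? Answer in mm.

|ΔT| = |279 − 289| = 10 K
ΔL = αL₀ΔT = (23×10⁻⁶)(225.1)(10) = 5.18×10⁻² m

ΔL = 51.8 mm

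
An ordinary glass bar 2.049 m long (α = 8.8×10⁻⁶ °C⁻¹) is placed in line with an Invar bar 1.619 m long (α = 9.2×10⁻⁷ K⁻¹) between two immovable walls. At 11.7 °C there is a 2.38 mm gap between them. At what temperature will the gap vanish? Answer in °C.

α₁L₁ = 1.80312×10⁻⁵ m/K, α₂L₂ = 1.48948×10⁻⁶ m/K → total 1.952068×10⁻⁵ m/K
ΔT = g/(α₁L₁+α₂L₂) = 2.38×10⁻³ / 1.952068×10⁻⁵ = 121.92 K
T = 11.7 + 121.92 = 133.62 °C

T = 134 °C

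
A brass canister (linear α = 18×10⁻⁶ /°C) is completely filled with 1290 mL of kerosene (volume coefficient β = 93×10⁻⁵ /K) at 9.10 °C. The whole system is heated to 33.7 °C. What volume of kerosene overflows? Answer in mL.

The canister also expands: β_container ≈ 3α = 5.4×10⁻⁵ /K
Net overflow = V₀(β_liq − 3α_cont)ΔT
β − 3α = 9.30×10⁻⁴ − 5.4×10⁻⁵ = 8.76×10⁻⁴ /K; ΔT = 24.60 K
ΔV = 1290 × 8.76×10⁻⁴ × 24.60 = 27.8 mL

27.8 mL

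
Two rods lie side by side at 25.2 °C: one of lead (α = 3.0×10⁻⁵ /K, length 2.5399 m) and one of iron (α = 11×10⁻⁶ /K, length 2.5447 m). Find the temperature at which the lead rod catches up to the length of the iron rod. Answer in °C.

T = 124.8 °C

Equal length when α₁L₁ΔT − α₂L₂ΔT = L₂ − L₁ = 4.80×10⁻³ m
α₁L₁ = 7.6197×10⁻⁵, α₂L₂ = 2.79917×10⁻⁵ → Δ(αL) = 4.82053×10⁻⁵ m/K
ΔT = 4.80×10⁻³ / 4.82053×10⁻⁵ = 99.574 K, so T = 25.2 + 99.574 = 124.774 °C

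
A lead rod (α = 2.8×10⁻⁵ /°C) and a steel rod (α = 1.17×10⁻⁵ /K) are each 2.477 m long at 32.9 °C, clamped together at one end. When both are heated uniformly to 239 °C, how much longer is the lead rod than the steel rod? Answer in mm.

ΔT = 206.1 K
lead: ΔL = 2.8×10⁻⁵ × 2.477 m × 206.1 = 1.4294×10⁻² m = 14.294 mm
steel: ΔL = 1.17×10⁻⁵ × 2.477 m × 206.1 = 5.9730×10⁻³ m = 5.9730 mm
difference = 14.294 − 5.9730 = 8.321 mm

8.32 mm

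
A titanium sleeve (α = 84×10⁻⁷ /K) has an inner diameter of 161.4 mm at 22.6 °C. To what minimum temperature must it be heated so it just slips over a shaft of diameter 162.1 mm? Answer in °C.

T = 539 °C

Required Δd = 162.1 − 161.4 = 0.7 mm
Δd = αd₀ΔT ⇒ ΔT = Δd/(αd₀) = 0.7 / (84×10⁻⁷ × 161.4) = 516.32 K
T_min = 22.6 + 516.32 = 538.92 °C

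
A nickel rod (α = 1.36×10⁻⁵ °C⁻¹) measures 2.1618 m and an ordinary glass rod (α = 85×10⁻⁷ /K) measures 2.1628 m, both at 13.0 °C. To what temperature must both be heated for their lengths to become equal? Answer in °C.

T = 103.8 °C

Equal length when α₁L₁ΔT − α₂L₂ΔT = L₂ − L₁ = 1.00×10⁻³ m
α₁L₁ = 2.940048×10⁻⁵, α₂L₂ = 1.83838×10⁻⁵ → Δ(αL) = 1.101668×10⁻⁵ m/K
ΔT = 1.00×10⁻³ / 1.101668×10⁻⁵ = 90.771 K, so T = 13.0 + 90.771 = 103.771 °C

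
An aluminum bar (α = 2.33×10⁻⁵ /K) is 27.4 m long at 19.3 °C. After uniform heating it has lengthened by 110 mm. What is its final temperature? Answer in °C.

ΔL = αL₀ΔT ⇒ ΔT = ΔL / (αL₀)
ΔT = 110×10⁻³ m / (2.33×10⁻⁵ × 27.4 m) = 172.30 K
T = 19.3 + 172.30 = 191.60 °C

T = 192 °C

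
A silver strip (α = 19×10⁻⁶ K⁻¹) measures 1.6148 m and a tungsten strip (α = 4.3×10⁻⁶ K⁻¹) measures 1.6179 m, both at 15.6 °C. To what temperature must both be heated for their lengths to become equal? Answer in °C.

Equal length when α₁L₁ΔT − α₂L₂ΔT = L₂ − L₁ = 3.10×10⁻³ m
α₁L₁ = 3.06812×10⁻⁵, α₂L₂ = 6.95697×10⁻⁶ → Δ(αL) = 2.372423×10⁻⁵ m/K
ΔT = 3.10×10⁻³ / 2.372423×10⁻⁵ = 130.668 K, so T = 15.6 + 130.668 = 146.268 °C

T = 146.3 °C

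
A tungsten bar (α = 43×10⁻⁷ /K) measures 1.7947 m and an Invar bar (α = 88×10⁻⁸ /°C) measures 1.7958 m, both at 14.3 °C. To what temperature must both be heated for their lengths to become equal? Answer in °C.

T = 193.5 °C

Equal length when α₁L₁ΔT − α₂L₂ΔT = L₂ − L₁ = 1.10×10⁻³ m
α₁L₁ = 7.71721×10⁻⁶, α₂L₂ = 1.580304×10⁻⁶ → Δ(αL) = 6.136906×10⁻⁶ m/K
ΔT = 1.10×10⁻³ / 6.136906×10⁻⁶ = 179.243 K, so T = 14.3 + 179.243 = 193.543 °C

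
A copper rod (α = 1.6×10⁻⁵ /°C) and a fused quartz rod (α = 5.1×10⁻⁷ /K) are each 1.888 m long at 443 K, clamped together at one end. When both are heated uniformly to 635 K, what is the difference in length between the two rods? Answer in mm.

5.62 mm

ΔT = 192 K
copper: ΔL = 1.6×10⁻⁵ × 1.888 m × 192 = 5.7999×10⁻³ m = 5.7999 mm
fused quartz: ΔL = 5.1×10⁻⁷ × 1.888 m × 192 = 1.8487×10⁻⁴ m = 0.18487 mm
difference = 5.7999 − 0.18487 = 5.61503 mm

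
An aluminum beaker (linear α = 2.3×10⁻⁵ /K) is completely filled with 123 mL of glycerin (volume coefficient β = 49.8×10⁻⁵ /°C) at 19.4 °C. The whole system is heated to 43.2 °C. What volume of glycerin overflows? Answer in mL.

1.26 mL

The beaker also expands: β_container ≈ 3α = 6.9×10⁻⁵ /K
Net overflow = V₀(β_liq − 3α_cont)ΔT
β − 3α = 4.98×10⁻⁴ − 6.9×10⁻⁵ = 4.29×10⁻⁴ /K; ΔT = 23.8 K
ΔV = 123 × 4.29×10⁻⁴ × 23.8 = 1.26 mL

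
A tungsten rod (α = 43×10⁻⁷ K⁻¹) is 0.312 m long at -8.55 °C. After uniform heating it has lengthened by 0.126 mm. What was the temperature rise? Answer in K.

ΔL = αL₀ΔT ⇒ ΔT = ΔL / (αL₀)
ΔT = 0.126×10⁻³ m / (43×10⁻⁷ × 0.312 m) = 93.918 K

ΔT = 93.9 K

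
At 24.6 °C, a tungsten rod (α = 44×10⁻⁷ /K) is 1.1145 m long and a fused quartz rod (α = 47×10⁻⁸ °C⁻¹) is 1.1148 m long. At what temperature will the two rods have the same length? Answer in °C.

L₁(1 + α₁ΔT) = L₂(1 + α₂ΔT) ⇒ ΔT = (L₂ − L₁)/(α₁L₁ − α₂L₂)
L₂ − L₁ = 1.1148 − 1.1145 = 3.00×10⁻⁴ m
α₁L₁ − α₂L₂ = 44×10⁻⁷×1.1145 − 47×10⁻⁸×1.1148 = 4.379844×10⁻⁶ m/K
ΔT = 3.00×10⁻⁴ / 4.379844×10⁻⁶ = 68.4956 K
T = 24.6 + 68.4956 = 93.0956 °C

T = 93.10 °C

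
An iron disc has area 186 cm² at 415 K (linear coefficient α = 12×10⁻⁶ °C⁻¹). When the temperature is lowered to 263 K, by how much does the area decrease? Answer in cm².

ΔA = 0.679 cm²

Area coefficient ≈ 2α; |ΔT| = 152 K
ΔA = 2αA₀ΔT = 2(12×10⁻⁶)(186)(152) = 0.679 cm²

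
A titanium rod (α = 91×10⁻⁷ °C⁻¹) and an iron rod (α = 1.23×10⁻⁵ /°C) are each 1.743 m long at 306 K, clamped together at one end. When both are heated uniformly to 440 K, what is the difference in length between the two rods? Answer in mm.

ΔT = 134 K
titanium: ΔL = 91×10⁻⁷ × 1.743 m × 134 = 2.1254×10⁻³ m = 2.1254 mm
iron: ΔL = 1.23×10⁻⁵ × 1.743 m × 134 = 2.8728×10⁻³ m = 2.8728 mm
difference = 2.8728 − 2.1254 = 0.7474 mm

0.747 mm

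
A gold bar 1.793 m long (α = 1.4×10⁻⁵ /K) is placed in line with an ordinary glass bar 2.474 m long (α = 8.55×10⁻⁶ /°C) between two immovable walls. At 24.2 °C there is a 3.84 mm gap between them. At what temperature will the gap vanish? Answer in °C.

T = 107 °C

α₁L₁ = 2.5102×10⁻⁵ m/K, α₂L₂ = 2.11527×10⁻⁵ m/K → total 4.62547×10⁻⁵ m/K
ΔT = g/(α₁L₁+α₂L₂) = 3.84×10⁻³ / 4.62547×10⁻⁵ = 83.02 K
T = 24.2 + 83.02 = 107.22 °C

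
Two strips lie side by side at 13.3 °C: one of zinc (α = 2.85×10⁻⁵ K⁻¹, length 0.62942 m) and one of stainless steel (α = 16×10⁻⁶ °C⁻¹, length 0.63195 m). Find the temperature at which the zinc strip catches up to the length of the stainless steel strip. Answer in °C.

T = 336.5 °C

L₁(1 + α₁ΔT) = L₂(1 + α₂ΔT) ⇒ ΔT = (L₂ − L₁)/(α₁L₁ − α₂L₂)
L₂ − L₁ = 0.63195 − 0.62942 = 2.53×10⁻³ m
α₁L₁ − α₂L₂ = 2.85×10⁻⁵×0.62942 − 16×10⁻⁶×0.63195 = 7.82727×10⁻⁶ m/K
ΔT = 2.53×10⁻³ / 7.82727×10⁻⁶ = 323.229 K
T = 13.3 + 323.229 = 336.529 °C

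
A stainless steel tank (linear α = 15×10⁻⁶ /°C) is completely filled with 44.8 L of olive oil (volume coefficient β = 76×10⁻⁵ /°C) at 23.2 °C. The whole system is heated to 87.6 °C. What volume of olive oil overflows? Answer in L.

2.06 L

The tank also expands: β_container ≈ 3α = 4.5×10⁻⁵ /K
Net overflow = V₀(β_liq − 3α_cont)ΔT
β − 3α = 7.60×10⁻⁴ − 4.5×10⁻⁵ = 7.15×10⁻⁴ /K; ΔT = 64.4 K
ΔV = 44.8 × 7.15×10⁻⁴ × 64.4 = 2.06 L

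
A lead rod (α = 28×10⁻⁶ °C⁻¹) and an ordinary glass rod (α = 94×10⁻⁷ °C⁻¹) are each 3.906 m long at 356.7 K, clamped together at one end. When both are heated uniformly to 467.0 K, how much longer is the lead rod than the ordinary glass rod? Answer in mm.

8.01 mm

ΔT = 110.3 K
lead: ΔL = 28×10⁻⁶ × 3.906 m × 110.3 = 1.2063×10⁻² m = 12.063 mm
ordinary glass: ΔL = 94×10⁻⁷ × 3.906 m × 110.3 = 4.0498×10⁻³ m = 4.0498 mm
difference = 12.063 − 4.0498 = 8.0132 mm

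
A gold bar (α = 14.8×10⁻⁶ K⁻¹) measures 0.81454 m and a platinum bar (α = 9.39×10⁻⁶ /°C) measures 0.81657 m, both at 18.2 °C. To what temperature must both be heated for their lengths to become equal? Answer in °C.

T = 480.9 °C

Equal length when α₁L₁ΔT − α₂L₂ΔT = L₂ − L₁ = 2.03×10⁻³ m
α₁L₁ = 1.2055192×10⁻⁵, α₂L₂ = 7.6675923×10⁻⁶ → Δ(αL) = 4.3875997×10⁻⁶ m/K
ΔT = 2.03×10⁻³ / 4.3875997×10⁻⁶ = 462.668 K, so T = 18.2 + 462.668 = 480.868 °C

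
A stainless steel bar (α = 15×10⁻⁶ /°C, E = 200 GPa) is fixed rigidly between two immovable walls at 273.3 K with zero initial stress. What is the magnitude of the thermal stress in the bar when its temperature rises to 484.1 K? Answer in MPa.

σ = 632 MPa

Fully constrained: the free strain ε = αΔT is blocked, so σ = Eε = EαΔT.
|ΔT| = 210.8 K
σ = 200×10⁹ × 15×10⁻⁶ × 210.8 = 6.32×10⁸ Pa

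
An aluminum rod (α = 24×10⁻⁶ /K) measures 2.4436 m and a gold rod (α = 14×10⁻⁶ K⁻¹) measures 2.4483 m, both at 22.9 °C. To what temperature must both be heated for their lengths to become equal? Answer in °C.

Equal length when α₁L₁ΔT − α₂L₂ΔT = L₂ − L₁ = 4.70×10⁻³ m
α₁L₁ = 5.86464×10⁻⁵, α₂L₂ = 3.42762×10⁻⁵ → Δ(αL) = 2.43702×10⁻⁵ m/K
ΔT = 4.70×10⁻³ / 2.43702×10⁻⁵ = 192.858 K, so T = 22.9 + 192.858 = 215.758 °C

T = 215.8 °C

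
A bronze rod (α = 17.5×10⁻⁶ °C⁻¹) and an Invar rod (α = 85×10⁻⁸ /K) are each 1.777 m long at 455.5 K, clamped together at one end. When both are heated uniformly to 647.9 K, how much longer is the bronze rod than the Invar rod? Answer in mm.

ΔT = 192.4 K
bronze: ΔL = 17.5×10⁻⁶ × 1.777 m × 192.4 = 5.9832×10⁻³ m = 5.9832 mm
Invar: ΔL = 85×10⁻⁸ × 1.777 m × 192.4 = 2.9061×10⁻⁴ m = 0.29061 mm
difference = 5.9832 − 0.29061 = 5.69259 mm

5.69 mm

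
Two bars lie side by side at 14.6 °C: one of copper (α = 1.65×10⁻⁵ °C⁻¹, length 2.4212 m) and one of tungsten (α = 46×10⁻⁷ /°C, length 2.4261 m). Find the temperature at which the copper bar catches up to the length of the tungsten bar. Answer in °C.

T = 184.8 °C

Equal length when α₁L₁ΔT − α₂L₂ΔT = L₂ − L₁ = 4.90×10⁻³ m
α₁L₁ = 3.99498×10⁻⁵, α₂L₂ = 1.116006×10⁻⁵ → Δ(αL) = 2.878974×10⁻⁵ m/K
ΔT = 4.90×10⁻³ / 2.878974×10⁻⁵ = 170.200 K, so T = 14.6 + 170.200 = 184.800 °C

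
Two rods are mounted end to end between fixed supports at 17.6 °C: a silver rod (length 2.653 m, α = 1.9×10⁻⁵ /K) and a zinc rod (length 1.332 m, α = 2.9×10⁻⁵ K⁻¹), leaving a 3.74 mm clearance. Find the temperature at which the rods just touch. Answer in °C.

Gap closes when ΔL₁ + ΔL₂ = 3.74 mm = 3.74×10⁻³ m
(α₁L₁ + α₂L₂)ΔT = g
α₁L₁ + α₂L₂ = 1.9×10⁻⁵×2.653 + 2.9×10⁻⁵×1.332 = 8.9035×10⁻⁵ m/K
ΔT = 3.74×10⁻³ / 8.9035×10⁻⁵ = 42.006 K
T = 17.6 + 42.006 = 59.606 °C

T = 59.6 °C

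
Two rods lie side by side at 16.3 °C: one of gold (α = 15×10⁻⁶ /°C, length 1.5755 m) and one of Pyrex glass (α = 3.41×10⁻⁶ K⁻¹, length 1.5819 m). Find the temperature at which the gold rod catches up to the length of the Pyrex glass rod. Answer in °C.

L₁(1 + α₁ΔT) = L₂(1 + α₂ΔT) ⇒ ΔT = (L₂ − L₁)/(α₁L₁ − α₂L₂)
L₂ − L₁ = 1.5819 − 1.5755 = 6.40×10⁻³ m
α₁L₁ − α₂L₂ = 15×10⁻⁶×1.5755 − 3.41×10⁻⁶×1.5819 = 1.8238221×10⁻⁵ m/K
ΔT = 6.40×10⁻³ / 1.8238221×10⁻⁵ = 350.911 K
T = 16.3 + 350.911 = 367.211 °C

T = 367.2 °C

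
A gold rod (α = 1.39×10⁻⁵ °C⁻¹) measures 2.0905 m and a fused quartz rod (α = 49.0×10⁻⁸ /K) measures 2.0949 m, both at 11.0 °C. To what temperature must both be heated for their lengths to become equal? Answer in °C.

T = 168.0 °C

Equal length when α₁L₁ΔT − α₂L₂ΔT = L₂ − L₁ = 4.40×10⁻³ m
α₁L₁ = 2.905795×10⁻⁵, α₂L₂ = 1.026501×10⁻⁶ → Δ(αL) = 2.8031449×10⁻⁵ m/K
ΔT = 4.40×10⁻³ / 2.8031449×10⁻⁵ = 156.967 K, so T = 11.0 + 156.967 = 167.967 °C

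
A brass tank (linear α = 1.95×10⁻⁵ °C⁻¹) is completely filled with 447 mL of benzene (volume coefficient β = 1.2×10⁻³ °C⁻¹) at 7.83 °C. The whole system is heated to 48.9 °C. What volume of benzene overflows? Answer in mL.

21.0 mL

The tank also expands: β_container ≈ 3α = 5.85×10⁻⁵ /K
Net overflow = V₀(β_liq − 3α_cont)ΔT
β − 3α = 1.20×10⁻³ − 5.85×10⁻⁵ = 1.1415×10⁻³ /K; ΔT = 41.07 K
ΔV = 447 × 1.1415×10⁻³ × 41.07 = 21.0 mL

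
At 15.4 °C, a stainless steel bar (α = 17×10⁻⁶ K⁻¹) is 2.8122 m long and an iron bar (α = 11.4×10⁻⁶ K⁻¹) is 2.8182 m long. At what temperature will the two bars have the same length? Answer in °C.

T = 398.1 °C

Equal length when α₁L₁ΔT − α₂L₂ΔT = L₂ − L₁ = 6.00×10⁻³ m
α₁L₁ = 4.78074×10⁻⁵, α₂L₂ = 3.212748×10⁻⁵ → Δ(αL) = 1.567992×10⁻⁵ m/K
ΔT = 6.00×10⁻³ / 1.567992×10⁻⁵ = 382.655 K, so T = 15.4 + 382.655 = 398.055 °C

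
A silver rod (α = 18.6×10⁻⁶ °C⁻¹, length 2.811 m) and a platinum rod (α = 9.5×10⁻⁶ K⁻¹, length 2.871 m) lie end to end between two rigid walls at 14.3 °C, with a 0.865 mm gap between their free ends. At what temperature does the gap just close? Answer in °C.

T = 25.2 °C

α₁L₁ = 5.22846×10⁻⁵ m/K, α₂L₂ = 2.72745×10⁻⁵ m/K → total 7.95591×10⁻⁵ m/K
ΔT = g/(α₁L₁+α₂L₂) = 8.65×10⁻⁴ / 7.95591×10⁻⁵ = 10.872 K
T = 14.3 + 10.872 = 25.172 °C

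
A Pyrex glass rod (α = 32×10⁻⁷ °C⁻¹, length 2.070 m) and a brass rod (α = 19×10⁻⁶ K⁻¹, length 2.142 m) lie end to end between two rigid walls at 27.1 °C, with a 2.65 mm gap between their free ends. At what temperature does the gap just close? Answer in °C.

T = 83.1 °C

α₁L₁ = 6.624×10⁻⁶ m/K, α₂L₂ = 4.0698×10⁻⁵ m/K → total 4.7322×10⁻⁵ m/K
ΔT = g/(α₁L₁+α₂L₂) = 2.65×10⁻³ / 4.7322×10⁻⁵ = 55.999 K
T = 27.1 + 55.999 = 83.099 °C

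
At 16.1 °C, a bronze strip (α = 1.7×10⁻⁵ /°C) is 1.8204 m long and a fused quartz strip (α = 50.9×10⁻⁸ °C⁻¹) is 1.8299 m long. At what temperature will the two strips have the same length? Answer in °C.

L₁(1 + α₁ΔT) = L₂(1 + α₂ΔT) ⇒ ΔT = (L₂ − L₁)/(α₁L₁ − α₂L₂)
L₂ − L₁ = 1.8299 − 1.8204 = 9.50×10⁻³ m
α₁L₁ − α₂L₂ = 1.7×10⁻⁵×1.8204 − 50.9×10⁻⁸×1.8299 = 3.00153809×10⁻⁵ m/K
ΔT = 9.50×10⁻³ / 3.00153809×10⁻⁵ = 316.504 K
T = 16.1 + 316.504 = 332.604 °C

T = 332.6 °C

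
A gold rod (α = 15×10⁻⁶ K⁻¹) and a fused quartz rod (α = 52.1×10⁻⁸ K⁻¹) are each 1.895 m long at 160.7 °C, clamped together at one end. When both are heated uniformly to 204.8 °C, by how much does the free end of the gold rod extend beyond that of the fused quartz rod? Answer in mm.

1.21 mm

ΔT = 44.1 K
gold: ΔL = 15×10⁻⁶ × 1.895 m × 44.1 = 1.2535×10⁻³ m = 1.2535 mm
fused quartz: ΔL = 52.1×10⁻⁸ × 1.895 m × 44.1 = 4.3540×10⁻⁵ m = 0.043540 mm
difference = 1.2535 − 0.043540 = 1.20996 mm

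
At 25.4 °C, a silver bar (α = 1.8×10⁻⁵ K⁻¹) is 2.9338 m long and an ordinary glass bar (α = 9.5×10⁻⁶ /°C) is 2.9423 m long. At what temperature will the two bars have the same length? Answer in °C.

T = 367.4 °C

L₁(1 + α₁ΔT) = L₂(1 + α₂ΔT) ⇒ ΔT = (L₂ − L₁)/(α₁L₁ − α₂L₂)
L₂ − L₁ = 2.9423 − 2.9338 = 8.50×10⁻³ m
α₁L₁ − α₂L₂ = 1.8×10⁻⁵×2.9338 − 9.5×10⁻⁶×2.9423 = 2.485655×10⁻⁵ m/K
ΔT = 8.50×10⁻³ / 2.485655×10⁻⁵ = 341.962 K
T = 25.4 + 341.962 = 367.362 °C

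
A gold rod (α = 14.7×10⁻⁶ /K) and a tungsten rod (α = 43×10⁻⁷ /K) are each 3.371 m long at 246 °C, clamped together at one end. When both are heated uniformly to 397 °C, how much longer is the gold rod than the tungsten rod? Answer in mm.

ΔT = 151 K
gold: ΔL = 14.7×10⁻⁶ × 3.371 m × 151 = 7.4826×10⁻³ m = 7.4826 mm
tungsten: ΔL = 43×10⁻⁷ × 3.371 m × 151 = 2.1888×10⁻³ m = 2.1888 mm
difference = 7.4826 − 2.1888 = 5.2938 mm

5.29 mm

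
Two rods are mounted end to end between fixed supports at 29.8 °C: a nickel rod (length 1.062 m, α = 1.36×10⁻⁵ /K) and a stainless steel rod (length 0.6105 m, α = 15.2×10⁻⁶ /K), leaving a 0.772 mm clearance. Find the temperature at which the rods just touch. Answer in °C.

T = 62.3 °C

α₁L₁ = 1.44432×10⁻⁵ m/K, α₂L₂ = 9.2796×10⁻⁶ m/K → total 2.37228×10⁻⁵ m/K
ΔT = g/(α₁L₁+α₂L₂) = 7.72×10⁻⁴ / 2.37228×10⁻⁵ = 32.543 K
T = 29.8 + 32.543 = 62.343 °C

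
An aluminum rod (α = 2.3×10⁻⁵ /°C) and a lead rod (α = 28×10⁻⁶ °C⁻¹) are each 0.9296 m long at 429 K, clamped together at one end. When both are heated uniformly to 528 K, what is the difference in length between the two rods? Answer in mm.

0.460 mm

ΔT = 99 K
aluminum: ΔL = 2.3×10⁻⁵ × 0.9296 m × 99 = 2.1167×10⁻³ m = 2.1167 mm
lead: ΔL = 28×10⁻⁶ × 0.9296 m × 99 = 2.5769×10⁻³ m = 2.5769 mm
difference = 2.5769 − 2.1167 = 0.4602 mm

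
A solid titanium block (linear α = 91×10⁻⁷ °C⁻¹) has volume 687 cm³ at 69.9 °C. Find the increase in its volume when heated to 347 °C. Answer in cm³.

Isotropic solid: β ≈ 3α = 2.7×10⁻⁵ /K; ΔT = 277.1 K
ΔV = 3αV₀ΔT = 3(91×10⁻⁷)(687)(277.1) = 5.20 cm³

ΔV = 5.20 cm³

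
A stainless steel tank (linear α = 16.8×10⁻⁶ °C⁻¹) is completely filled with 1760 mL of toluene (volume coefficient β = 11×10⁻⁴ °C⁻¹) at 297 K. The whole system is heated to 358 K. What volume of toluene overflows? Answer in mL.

113 mL

The tank also expands: β_container ≈ 3α = 5.04×10⁻⁵ /K
Net overflow = V₀(β_liq − 3α_cont)ΔT
β − 3α = 1.10×10⁻³ − 5.04×10⁻⁵ = 1.0496×10⁻³ /K; ΔT = 61 K
ΔV = 1760 × 1.0496×10⁻³ × 61 = 113 mL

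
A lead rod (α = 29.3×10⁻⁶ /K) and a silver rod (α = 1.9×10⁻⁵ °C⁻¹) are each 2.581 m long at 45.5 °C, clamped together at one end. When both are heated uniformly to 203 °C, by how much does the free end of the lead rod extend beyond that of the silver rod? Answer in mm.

ΔT = 157.5 K
lead: ΔL = 29.3×10⁻⁶ × 2.581 m × 157.5 = 1.1911×10⁻² m = 11.911 mm
silver: ΔL = 1.9×10⁻⁵ × 2.581 m × 157.5 = 7.7236×10⁻³ m = 7.7236 mm
difference = 11.911 − 7.7236 = 4.1874 mm

4.19 mm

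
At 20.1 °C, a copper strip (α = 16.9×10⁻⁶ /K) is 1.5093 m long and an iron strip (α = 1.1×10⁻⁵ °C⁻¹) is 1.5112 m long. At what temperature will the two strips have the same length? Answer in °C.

T = 234.0 °C

L₁(1 + α₁ΔT) = L₂(1 + α₂ΔT) ⇒ ΔT = (L₂ − L₁)/(α₁L₁ − α₂L₂)
L₂ − L₁ = 1.5112 − 1.5093 = 1.90×10⁻³ m
α₁L₁ − α₂L₂ = 16.9×10⁻⁶×1.5093 − 1.1×10⁻⁵×1.5112 = 8.88397×10⁻⁶ m/K
ΔT = 1.90×10⁻³ / 8.88397×10⁻⁶ = 213.868 K
T = 20.1 + 213.868 = 233.968 °C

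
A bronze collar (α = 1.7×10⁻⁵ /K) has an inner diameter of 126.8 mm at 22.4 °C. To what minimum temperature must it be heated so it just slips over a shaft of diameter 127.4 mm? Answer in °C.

Required Δd = 127.4 − 126.8 = 0.6 mm
Δd = αd₀ΔT ⇒ ΔT = Δd/(αd₀) = 0.6 / (1.7×10⁻⁵ × 126.8) = 278.34 K
T_min = 22.4 + 278.34 = 300.74 °C

T = 301 °C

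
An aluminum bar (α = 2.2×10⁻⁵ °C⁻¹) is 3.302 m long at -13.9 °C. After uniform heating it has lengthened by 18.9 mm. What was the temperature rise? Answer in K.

ΔL = αL₀ΔT ⇒ ΔT = ΔL / (αL₀)
ΔT = 18.9×10⁻³ m / (2.2×10⁻⁵ × 3.302 m) = 260.17 K

ΔT = 260 K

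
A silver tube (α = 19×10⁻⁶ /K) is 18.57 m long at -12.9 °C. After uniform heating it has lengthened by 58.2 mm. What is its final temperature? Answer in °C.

T = 152 °C

ΔL = αL₀ΔT ⇒ ΔT = ΔL / (αL₀)
ΔT = 58.2×10⁻³ m / (19×10⁻⁶ × 18.57 m) = 164.95 K
T = -12.9 + 164.95 = 152.05 °C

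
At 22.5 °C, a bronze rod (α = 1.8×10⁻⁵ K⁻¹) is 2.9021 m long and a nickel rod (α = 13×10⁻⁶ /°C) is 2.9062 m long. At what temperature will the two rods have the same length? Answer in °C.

T = 306.1 °C

Equal length when α₁L₁ΔT − α₂L₂ΔT = L₂ − L₁ = 4.10×10⁻³ m
α₁L₁ = 5.22378×10⁻⁵, α₂L₂ = 3.77806×10⁻⁵ → Δ(αL) = 1.44572×10⁻⁵ m/K
ΔT = 4.10×10⁻³ / 1.44572×10⁻⁵ = 283.596 K, so T = 22.5 + 283.596 = 306.096 °C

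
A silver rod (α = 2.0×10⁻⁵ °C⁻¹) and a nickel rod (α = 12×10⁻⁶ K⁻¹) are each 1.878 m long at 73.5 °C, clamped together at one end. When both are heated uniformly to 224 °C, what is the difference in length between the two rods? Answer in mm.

2.26 mm

ΔT = 150.5 K
silver: ΔL = 2.0×10⁻⁵ × 1.878 m × 150.5 = 5.6528×10⁻³ m = 5.6528 mm
nickel: ΔL = 12×10⁻⁶ × 1.878 m × 150.5 = 3.3917×10⁻³ m = 3.3917 mm
difference = 5.6528 − 3.3917 = 2.2611 mm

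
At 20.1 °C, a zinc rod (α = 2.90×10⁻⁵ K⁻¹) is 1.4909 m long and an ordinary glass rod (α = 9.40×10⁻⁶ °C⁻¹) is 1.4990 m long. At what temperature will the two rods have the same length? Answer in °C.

Equal length when α₁L₁ΔT − α₂L₂ΔT = L₂ − L₁ = 8.10×10⁻³ m
α₁L₁ = 4.32361×10⁻⁵, α₂L₂ = 1.40906×10⁻⁵ → Δ(αL) = 2.91455×10⁻⁵ m/K
ΔT = 8.10×10⁻³ / 2.91455×10⁻⁵ = 277.916 K, so T = 20.1 + 277.916 = 298.016 °C

T = 298.0 °C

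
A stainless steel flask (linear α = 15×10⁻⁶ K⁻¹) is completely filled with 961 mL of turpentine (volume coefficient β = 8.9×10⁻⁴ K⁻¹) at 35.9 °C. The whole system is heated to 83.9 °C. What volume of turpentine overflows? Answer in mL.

The flask also expands: β_container ≈ 3α = 4.5×10⁻⁵ /K
Net overflow = V₀(β_liq − 3α_cont)ΔT
β − 3α = 8.90×10⁻⁴ − 4.5×10⁻⁵ = 8.45×10⁻⁴ /K; ΔT = 48.0 K
ΔV = 961 × 8.45×10⁻⁴ × 48.0 = 39.0 mL

39.0 mL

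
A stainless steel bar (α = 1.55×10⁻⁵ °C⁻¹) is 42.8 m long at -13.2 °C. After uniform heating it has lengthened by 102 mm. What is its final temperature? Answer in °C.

ΔL = αL₀ΔT ⇒ ΔT = ΔL / (αL₀)
ΔT = 102×10⁻³ m / (1.55×10⁻⁵ × 42.8 m) = 153.75 K
T = -13.2 + 153.75 = 140.55 °C

T = 141 °C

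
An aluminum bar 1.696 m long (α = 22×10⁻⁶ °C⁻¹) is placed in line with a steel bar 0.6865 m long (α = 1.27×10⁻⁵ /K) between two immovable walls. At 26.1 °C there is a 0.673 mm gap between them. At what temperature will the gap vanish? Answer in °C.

T = 40.7 °C

Gap closes when ΔL₁ + ΔL₂ = 0.673 mm = 6.73×10⁻⁴ m
(α₁L₁ + α₂L₂)ΔT = g
α₁L₁ + α₂L₂ = 22×10⁻⁶×1.696 + 1.27×10⁻⁵×0.6865 = 4.603055×10⁻⁵ m/K
ΔT = 6.73×10⁻⁴ / 4.603055×10⁻⁵ = 14.621 K
T = 26.1 + 14.621 = 40.721 °C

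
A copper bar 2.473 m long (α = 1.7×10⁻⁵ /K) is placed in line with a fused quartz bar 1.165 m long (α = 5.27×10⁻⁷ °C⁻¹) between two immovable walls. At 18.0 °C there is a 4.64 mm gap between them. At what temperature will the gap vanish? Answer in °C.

α₁L₁ = 4.2041×10⁻⁵ m/K, α₂L₂ = 6.13955×10⁻⁷ m/K → total 4.2654955×10⁻⁵ m/K
ΔT = g/(α₁L₁+α₂L₂) = 4.64×10⁻³ / 4.2654955×10⁻⁵ = 108.78 K
T = 18.0 + 108.78 = 126.78 °C

T = 127 °C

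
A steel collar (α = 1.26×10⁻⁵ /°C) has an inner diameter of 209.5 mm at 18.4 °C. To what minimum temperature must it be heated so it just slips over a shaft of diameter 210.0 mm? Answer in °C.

T = 208 °C

Required Δd = 210.0 − 209.5 = 0.5 mm
Δd = αd₀ΔT ⇒ ΔT = Δd/(αd₀) = 0.5 / (1.26×10⁻⁵ × 209.5) = 189.42 K
T_min = 18.4 + 189.42 = 207.82 °C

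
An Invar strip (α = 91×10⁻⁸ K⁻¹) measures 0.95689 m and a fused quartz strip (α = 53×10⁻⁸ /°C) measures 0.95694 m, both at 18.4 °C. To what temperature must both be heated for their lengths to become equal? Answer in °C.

L₁(1 + α₁ΔT) = L₂(1 + α₂ΔT) ⇒ ΔT = (L₂ − L₁)/(α₁L₁ − α₂L₂)
L₂ − L₁ = 0.95694 − 0.95689 = 5.00×10⁻⁵ m
α₁L₁ − α₂L₂ = 91×10⁻⁸×0.95689 − 53×10⁻⁸×0.95694 = 3.635917×10⁻⁷ m/K
ΔT = 5.00×10⁻⁵ / 3.635917×10⁻⁷ = 137.517 K
T = 18.4 + 137.517 = 155.917 °C

T = 155.9 °C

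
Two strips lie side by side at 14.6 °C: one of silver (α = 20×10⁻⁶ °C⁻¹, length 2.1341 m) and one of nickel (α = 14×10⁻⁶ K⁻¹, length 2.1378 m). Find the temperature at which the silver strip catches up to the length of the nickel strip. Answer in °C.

T = 304.7 °C

L₁(1 + α₁ΔT) = L₂(1 + α₂ΔT) ⇒ ΔT = (L₂ − L₁)/(α₁L₁ − α₂L₂)
L₂ − L₁ = 2.1378 − 2.1341 = 3.70×10⁻³ m
α₁L₁ − α₂L₂ = 20×10⁻⁶×2.1341 − 14×10⁻⁶×2.1378 = 1.27528×10⁻⁵ m/K
ΔT = 3.70×10⁻³ / 1.27528×10⁻⁵ = 290.132 K
T = 14.6 + 290.132 = 304.732 °C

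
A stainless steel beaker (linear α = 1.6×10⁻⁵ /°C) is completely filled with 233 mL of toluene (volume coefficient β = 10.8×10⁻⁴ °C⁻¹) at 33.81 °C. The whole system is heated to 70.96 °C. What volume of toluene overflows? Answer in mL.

8.93 mL

The beaker also expands: β_container ≈ 3α = 4.8×10⁻⁵ /K
Net overflow = V₀(β_liq − 3α_cont)ΔT
β − 3α = 1.08×10⁻³ − 4.8×10⁻⁵ = 1.032×10⁻³ /K; ΔT = 37.15 K
ΔV = 233 × 1.032×10⁻³ × 37.15 = 8.93 mL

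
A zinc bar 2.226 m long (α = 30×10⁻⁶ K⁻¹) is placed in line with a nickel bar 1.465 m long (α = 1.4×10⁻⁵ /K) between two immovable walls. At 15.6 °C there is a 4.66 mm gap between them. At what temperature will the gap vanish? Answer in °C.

Gap closes when ΔL₁ + ΔL₂ = 4.66 mm = 4.66×10⁻³ m
(α₁L₁ + α₂L₂)ΔT = g
α₁L₁ + α₂L₂ = 30×10⁻⁶×2.226 + 1.4×10⁻⁵×1.465 = 8.729×10⁻⁵ m/K
ΔT = 4.66×10⁻³ / 8.729×10⁻⁵ = 53.385 K
T = 15.6 + 53.385 = 68.985 °C

T = 69.0 °C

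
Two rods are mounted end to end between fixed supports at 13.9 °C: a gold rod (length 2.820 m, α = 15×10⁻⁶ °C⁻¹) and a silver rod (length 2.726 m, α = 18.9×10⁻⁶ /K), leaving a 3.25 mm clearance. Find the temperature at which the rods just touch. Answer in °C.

α₁L₁ = 4.230×10⁻⁵ m/K, α₂L₂ = 5.15214×10⁻⁵ m/K → total 9.38214×10⁻⁵ m/K
ΔT = g/(α₁L₁+α₂L₂) = 3.25×10⁻³ / 9.38214×10⁻⁵ = 34.640 K
T = 13.9 + 34.640 = 48.540 °C

T = 48.5 °C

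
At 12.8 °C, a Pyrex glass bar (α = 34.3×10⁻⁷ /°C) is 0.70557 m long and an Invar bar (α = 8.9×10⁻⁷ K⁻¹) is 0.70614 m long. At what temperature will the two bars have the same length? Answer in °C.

L₁(1 + α₁ΔT) = L₂(1 + α₂ΔT) ⇒ ΔT = (L₂ − L₁)/(α₁L₁ − α₂L₂)
L₂ − L₁ = 0.70614 − 0.70557 = 5.70×10⁻⁴ m
α₁L₁ − α₂L₂ = 34.3×10⁻⁷×0.70557 − 8.9×10⁻⁷×0.70614 = 1.7916405×10⁻⁶ m/K
ΔT = 5.70×10⁻⁴ / 1.7916405×10⁻⁶ = 318.144 K
T = 12.8 + 318.144 = 330.944 °C

T = 330.9 °C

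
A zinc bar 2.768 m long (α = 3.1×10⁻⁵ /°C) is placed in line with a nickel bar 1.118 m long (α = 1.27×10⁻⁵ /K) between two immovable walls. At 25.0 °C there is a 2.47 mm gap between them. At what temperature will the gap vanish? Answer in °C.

α₁L₁ = 8.5808×10⁻⁵ m/K, α₂L₂ = 1.41986×10⁻⁵ m/K → total 1.000066×10⁻⁴ m/K
ΔT = g/(α₁L₁+α₂L₂) = 2.47×10⁻³ / 1.000066×10⁻⁴ = 24.698 K
T = 25.0 + 24.698 = 49.698 °C

T = 49.7 °C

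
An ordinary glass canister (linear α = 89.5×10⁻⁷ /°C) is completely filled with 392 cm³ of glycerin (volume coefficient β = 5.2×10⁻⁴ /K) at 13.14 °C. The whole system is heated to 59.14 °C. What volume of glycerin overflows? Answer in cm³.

8.89 cm³

The canister also expands: β_container ≈ 3α = 2.685×10⁻⁵ /K
Net overflow = V₀(β_liq − 3α_cont)ΔT
β − 3α = 5.20×10⁻⁴ − 2.685×10⁻⁵ = 4.9315×10⁻⁴ /K; ΔT = 46.00 K
ΔV = 392 × 4.9315×10⁻⁴ × 46.00 = 8.89 cm³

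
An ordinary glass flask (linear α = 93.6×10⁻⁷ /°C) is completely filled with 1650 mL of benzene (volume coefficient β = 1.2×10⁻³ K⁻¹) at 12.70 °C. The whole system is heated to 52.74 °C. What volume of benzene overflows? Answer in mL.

The flask also expands: β_container ≈ 3α = 2.808×10⁻⁵ /K
Net overflow = V₀(β_liq − 3α_cont)ΔT
β − 3α = 1.20×10⁻³ − 2.808×10⁻⁵ = 1.17192×10⁻³ /K; ΔT = 40.04 K
ΔV = 1650 × 1.17192×10⁻³ × 40.04 = 77.4 mL

77.4 mL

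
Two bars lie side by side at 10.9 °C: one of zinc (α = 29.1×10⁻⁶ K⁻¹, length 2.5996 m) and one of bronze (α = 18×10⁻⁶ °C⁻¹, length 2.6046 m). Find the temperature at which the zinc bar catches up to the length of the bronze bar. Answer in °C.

T = 184.7 °C

L₁(1 + α₁ΔT) = L₂(1 + α₂ΔT) ⇒ ΔT = (L₂ − L₁)/(α₁L₁ − α₂L₂)
L₂ − L₁ = 2.6046 − 2.5996 = 5.00×10⁻³ m
α₁L₁ − α₂L₂ = 29.1×10⁻⁶×2.5996 − 18×10⁻⁶×2.6046 = 2.876556×10⁻⁵ m/K
ΔT = 5.00×10⁻³ / 2.876556×10⁻⁵ = 173.819 K
T = 10.9 + 173.819 = 184.719 °C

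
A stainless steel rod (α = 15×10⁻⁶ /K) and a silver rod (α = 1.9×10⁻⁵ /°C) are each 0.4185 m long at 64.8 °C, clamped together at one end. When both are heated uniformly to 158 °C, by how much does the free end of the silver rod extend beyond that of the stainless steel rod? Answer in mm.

ΔT = 93.2 K
stainless steel: ΔL = 15×10⁻⁶ × 0.4185 m × 93.2 = 5.8506×10⁻⁴ m = 0.58506 mm
silver: ΔL = 1.9×10⁻⁵ × 0.4185 m × 93.2 = 7.4108×10⁻⁴ m = 0.74108 mm
difference = 0.74108 − 0.58506 = 0.15602 mm

0.156 mm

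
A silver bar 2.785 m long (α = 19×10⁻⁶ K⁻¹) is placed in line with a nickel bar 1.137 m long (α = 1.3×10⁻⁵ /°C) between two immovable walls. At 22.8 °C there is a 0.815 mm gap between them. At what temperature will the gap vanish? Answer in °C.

Gap closes when ΔL₁ + ΔL₂ = 0.815 mm = 8.15×10⁻⁴ m
(α₁L₁ + α₂L₂)ΔT = g
α₁L₁ + α₂L₂ = 19×10⁻⁶×2.785 + 1.3×10⁻⁵×1.137 = 6.7696×10⁻⁵ m/K
ΔT = 8.15×10⁻⁴ / 6.7696×10⁻⁵ = 12.039 K
T = 22.8 + 12.039 = 34.839 °C

T = 34.8 °C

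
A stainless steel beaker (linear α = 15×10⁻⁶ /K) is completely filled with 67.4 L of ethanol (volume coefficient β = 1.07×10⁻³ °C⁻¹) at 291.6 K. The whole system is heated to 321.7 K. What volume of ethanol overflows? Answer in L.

2.08 L

The beaker also expands: β_container ≈ 3α = 4.5×10⁻⁵ /K
Net overflow = V₀(β_liq − 3α_cont)ΔT
β − 3α = 1.07×10⁻³ − 4.5×10⁻⁵ = 1.025×10⁻³ /K; ΔT = 30.1 K
ΔV = 67.4 × 1.025×10⁻³ × 30.1 = 2.08 L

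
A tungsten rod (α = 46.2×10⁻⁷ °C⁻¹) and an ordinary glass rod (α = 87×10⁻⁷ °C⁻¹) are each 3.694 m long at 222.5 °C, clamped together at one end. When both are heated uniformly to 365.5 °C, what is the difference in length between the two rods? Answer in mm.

ΔT = 143.0 K
tungsten: ΔL = 46.2×10⁻⁷ × 3.694 m × 143.0 = 2.4405×10⁻³ m = 2.4405 mm
ordinary glass: ΔL = 87×10⁻⁷ × 3.694 m × 143.0 = 4.5957×10⁻³ m = 4.5957 mm
difference = 4.5957 − 2.4405 = 2.1552 mm

2.16 mm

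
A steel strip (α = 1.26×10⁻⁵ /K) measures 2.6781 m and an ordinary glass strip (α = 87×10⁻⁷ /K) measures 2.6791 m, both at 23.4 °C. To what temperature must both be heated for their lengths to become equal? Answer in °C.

T = 119.2 °C

L₁(1 + α₁ΔT) = L₂(1 + α₂ΔT) ⇒ ΔT = (L₂ − L₁)/(α₁L₁ − α₂L₂)
L₂ − L₁ = 2.6791 − 2.6781 = 1.00×10⁻³ m
α₁L₁ − α₂L₂ = 1.26×10⁻⁵×2.6781 − 87×10⁻⁷×2.6791 = 1.043589×10⁻⁵ m/K
ΔT = 1.00×10⁻³ / 1.043589×10⁻⁵ = 95.823 K
T = 23.4 + 95.823 = 119.223 °C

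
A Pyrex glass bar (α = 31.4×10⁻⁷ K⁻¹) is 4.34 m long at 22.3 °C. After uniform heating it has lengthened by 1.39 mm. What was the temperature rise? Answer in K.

ΔT = 102 K

ΔL = αL₀ΔT ⇒ ΔT = ΔL / (αL₀)
ΔT = 1.39×10⁻³ m / (31.4×10⁻⁷ × 4.34 m) = 102.00 K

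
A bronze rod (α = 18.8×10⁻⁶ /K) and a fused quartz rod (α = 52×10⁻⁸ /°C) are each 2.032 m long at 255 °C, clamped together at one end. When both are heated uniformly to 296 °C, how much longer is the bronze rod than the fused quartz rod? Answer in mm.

ΔT = 41 K
bronze: ΔL = 18.8×10⁻⁶ × 2.032 m × 41 = 1.5663×10⁻³ m = 1.5663 mm
fused quartz: ΔL = 52×10⁻⁸ × 2.032 m × 41 = 4.3322×10⁻⁵ m = 0.043322 mm
difference = 1.5663 − 0.043322 = 1.522978 mm

1.52 mm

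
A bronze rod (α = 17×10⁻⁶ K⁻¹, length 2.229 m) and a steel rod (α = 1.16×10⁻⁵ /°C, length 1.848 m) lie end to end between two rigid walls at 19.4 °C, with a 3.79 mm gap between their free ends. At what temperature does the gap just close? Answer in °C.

T = 83.3 °C

α₁L₁ = 3.7893×10⁻⁵ m/K, α₂L₂ = 2.14368×10⁻⁵ m/K → total 5.93298×10⁻⁵ m/K
ΔT = g/(α₁L₁+α₂L₂) = 3.79×10⁻³ / 5.93298×10⁻⁵ = 63.880 K
T = 19.4 + 63.880 = 83.280 °C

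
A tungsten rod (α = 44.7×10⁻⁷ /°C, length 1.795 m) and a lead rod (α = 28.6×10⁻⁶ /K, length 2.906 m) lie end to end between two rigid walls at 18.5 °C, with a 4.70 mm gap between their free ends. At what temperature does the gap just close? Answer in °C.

Gap closes when ΔL₁ + ΔL₂ = 4.70 mm = 4.70×10⁻³ m
(α₁L₁ + α₂L₂)ΔT = g
α₁L₁ + α₂L₂ = 44.7×10⁻⁷×1.795 + 28.6×10⁻⁶×2.906 = 9.113525×10⁻⁵ m/K
ΔT = 4.70×10⁻³ / 9.113525×10⁻⁵ = 51.572 K
T = 18.5 + 51.572 = 70.072 °C

T = 70.1 °C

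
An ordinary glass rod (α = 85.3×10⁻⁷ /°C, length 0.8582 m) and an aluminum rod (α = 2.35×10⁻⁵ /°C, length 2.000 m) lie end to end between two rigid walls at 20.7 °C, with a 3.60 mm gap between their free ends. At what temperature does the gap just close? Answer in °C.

T = 87.0 °C

α₁L₁ = 7.320446×10⁻⁶ m/K, α₂L₂ = 4.700×10⁻⁵ m/K → total 5.4320446×10⁻⁵ m/K
ΔT = g/(α₁L₁+α₂L₂) = 3.60×10⁻³ / 5.4320446×10⁻⁵ = 66.273 K
T = 20.7 + 66.273 = 86.973 °C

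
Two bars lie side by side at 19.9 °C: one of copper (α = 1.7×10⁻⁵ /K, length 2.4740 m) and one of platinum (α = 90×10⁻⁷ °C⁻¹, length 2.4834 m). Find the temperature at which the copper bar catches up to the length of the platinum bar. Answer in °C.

Equal length when α₁L₁ΔT − α₂L₂ΔT = L₂ − L₁ = 9.40×10⁻³ m
α₁L₁ = 4.2058×10⁻⁵, α₂L₂ = 2.23506×10⁻⁵ → Δ(αL) = 1.97074×10⁻⁵ m/K
ΔT = 9.40×10⁻³ / 1.97074×10⁻⁵ = 476.978 K, so T = 19.9 + 476.978 = 496.878 °C

T = 496.9 °C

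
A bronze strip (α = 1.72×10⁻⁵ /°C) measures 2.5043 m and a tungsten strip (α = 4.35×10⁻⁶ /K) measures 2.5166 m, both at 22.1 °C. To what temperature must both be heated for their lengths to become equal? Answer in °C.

T = 405.0 °C

Equal length when α₁L₁ΔT − α₂L₂ΔT = L₂ − L₁ = 1.23×10⁻² m
α₁L₁ = 4.307396×10⁻⁵, α₂L₂ = 1.094721×10⁻⁵ → Δ(αL) = 3.212675×10⁻⁵ m/K
ΔT = 1.23×10⁻² / 3.212675×10⁻⁵ = 382.859 K, so T = 22.1 + 382.859 = 404.959 °C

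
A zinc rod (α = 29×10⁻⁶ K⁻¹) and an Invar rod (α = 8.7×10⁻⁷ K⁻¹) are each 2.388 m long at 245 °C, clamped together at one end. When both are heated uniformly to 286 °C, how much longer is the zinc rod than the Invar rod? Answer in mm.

ΔT = 41 K
zinc: ΔL = 29×10⁻⁶ × 2.388 m × 41 = 2.8393×10⁻³ m = 2.8393 mm
Invar: ΔL = 8.7×10⁻⁷ × 2.388 m × 41 = 8.5180×10⁻⁵ m = 0.085180 mm
difference = 2.8393 − 0.085180 = 2.75412 mm

2.75 mm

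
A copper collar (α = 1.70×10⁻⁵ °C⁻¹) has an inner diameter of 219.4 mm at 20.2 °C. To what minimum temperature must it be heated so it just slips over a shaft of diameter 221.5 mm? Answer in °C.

Required Δd = 221.5 − 219.4 = 2.1 mm
Δd = αd₀ΔT ⇒ ΔT = Δd/(αd₀) = 2.1 / (1.70×10⁻⁵ × 219.4) = 563.03 K
T_min = 20.2 + 563.03 = 583.23 °C

T = 583 °C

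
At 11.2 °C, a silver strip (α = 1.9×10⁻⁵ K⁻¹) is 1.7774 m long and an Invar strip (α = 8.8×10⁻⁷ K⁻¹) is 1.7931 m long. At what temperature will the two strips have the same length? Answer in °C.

T = 498.9 °C

L₁(1 + α₁ΔT) = L₂(1 + α₂ΔT) ⇒ ΔT = (L₂ − L₁)/(α₁L₁ − α₂L₂)
L₂ − L₁ = 1.7931 − 1.7774 = 1.57×10⁻² m
α₁L₁ − α₂L₂ = 1.9×10⁻⁵×1.7774 − 8.8×10⁻⁷×1.7931 = 3.2192672×10⁻⁵ m/K
ΔT = 1.57×10⁻² / 3.2192672×10⁻⁵ = 487.689 K
T = 11.2 + 487.689 = 498.889 °C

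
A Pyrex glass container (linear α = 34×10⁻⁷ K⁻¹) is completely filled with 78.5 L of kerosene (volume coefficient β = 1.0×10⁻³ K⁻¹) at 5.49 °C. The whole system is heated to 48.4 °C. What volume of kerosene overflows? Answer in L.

3.33 L

The container also expands: β_container ≈ 3α = 1.02×10⁻⁵ /K
Net overflow = V₀(β_liq − 3α_cont)ΔT
β − 3α = 1.00×10⁻³ − 1.02×10⁻⁵ = 9.898×10⁻⁴ /K; ΔT = 42.91 K
ΔV = 78.5 × 9.898×10⁻⁴ × 42.91 = 3.33 L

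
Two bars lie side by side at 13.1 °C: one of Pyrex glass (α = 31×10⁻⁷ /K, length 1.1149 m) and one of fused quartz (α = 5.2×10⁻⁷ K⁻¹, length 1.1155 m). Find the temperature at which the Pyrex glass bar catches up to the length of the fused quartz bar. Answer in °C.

L₁(1 + α₁ΔT) = L₂(1 + α₂ΔT) ⇒ ΔT = (L₂ − L₁)/(α₁L₁ − α₂L₂)
L₂ − L₁ = 1.1155 − 1.1149 = 6.00×10⁻⁴ m
α₁L₁ − α₂L₂ = 31×10⁻⁷×1.1149 − 5.2×10⁻⁷×1.1155 = 2.87613×10⁻⁶ m/K
ΔT = 6.00×10⁻⁴ / 2.87613×10⁻⁶ = 208.614 K
T = 13.1 + 208.614 = 221.714 °C

T = 221.7 °C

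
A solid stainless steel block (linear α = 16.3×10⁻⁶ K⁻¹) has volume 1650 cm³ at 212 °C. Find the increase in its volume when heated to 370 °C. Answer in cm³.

Isotropic solid: β ≈ 3α = 4.9×10⁻⁵ /K; ΔT = 158 K
ΔV = 3αV₀ΔT = 3(16.3×10⁻⁶)(1650)(158) = 12.7 cm³

ΔV = 12.7 cm³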